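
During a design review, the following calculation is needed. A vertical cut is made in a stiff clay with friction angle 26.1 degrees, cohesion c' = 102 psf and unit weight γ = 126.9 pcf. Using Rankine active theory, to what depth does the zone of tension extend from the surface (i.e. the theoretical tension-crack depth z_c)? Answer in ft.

2.58 ft

K_a = tan²(45° − 26.1°/2) = 0.3889; √K_a = 0.6237.
The active pressure is zero where K_a γ z = 2c√K_a, so z_c = 2c/(γ√K_a) = 2×102/(126.9×0.6237) = 2.578 ft.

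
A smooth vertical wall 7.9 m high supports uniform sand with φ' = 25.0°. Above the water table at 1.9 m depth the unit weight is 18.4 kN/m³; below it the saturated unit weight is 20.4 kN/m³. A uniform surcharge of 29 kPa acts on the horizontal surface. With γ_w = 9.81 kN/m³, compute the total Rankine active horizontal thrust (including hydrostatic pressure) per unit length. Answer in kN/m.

446 kN/m

K_a = tan²(45° − φ/2) = 0.4059.
γ' = 20.4 − 9.81 = 10.59 kN/m³. h₂ = H − d_w = 6.0 m.
σ'_h: at surface K_a·q = 11.77; at WT K_a(q+γd_w) = 25.96; at base K_a(q+γd_w+γ'h₂) = 51.75 kPa.
P₁ = ½(11.77+25.96)×1.9 = 35.84; P₂ = ½(25.96+51.75)×6.0 = 233.1; P_w = ½γ_w h₂² = 176.6.
Total = 35.84+233.1+176.6 = 445.5 kN/m.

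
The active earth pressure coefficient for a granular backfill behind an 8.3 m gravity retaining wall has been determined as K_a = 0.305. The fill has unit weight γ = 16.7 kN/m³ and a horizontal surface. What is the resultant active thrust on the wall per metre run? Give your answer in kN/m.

175 kN/m

P = ½ K_a γ H² = 0.5 × 0.305 × 16.7 × 8.3² = 175.4 kN/m.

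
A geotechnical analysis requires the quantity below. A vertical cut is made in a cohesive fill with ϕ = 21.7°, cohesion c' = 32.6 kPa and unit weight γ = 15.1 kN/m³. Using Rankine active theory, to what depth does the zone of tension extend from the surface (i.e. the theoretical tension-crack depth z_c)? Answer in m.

6.37 m

K_a = tan²(45° − 21.7°/2) = 0.4601; √K_a = 0.6783.
The active pressure is zero where K_a γ z = 2c√K_a, so z_c = 2c/(γ√K_a) = 2×32.6/(15.1×0.6783) = 6.366 m.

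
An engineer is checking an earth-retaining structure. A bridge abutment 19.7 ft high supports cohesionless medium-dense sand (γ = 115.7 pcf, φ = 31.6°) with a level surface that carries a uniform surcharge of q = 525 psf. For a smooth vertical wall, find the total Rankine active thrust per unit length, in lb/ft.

10200 lb/ft

K_a = tan²(45° − φ/2) = 0.3123.
Soil triangle: ½ K_a γ H² = 0.5×0.3123×115.7×19.7² = 7013 lb/ft.
Surcharge rectangle: K_a q H = 0.3123×525×19.7 = 3230 lb/ft.
Total = 7013 + 3230 = 10240 lb/ft.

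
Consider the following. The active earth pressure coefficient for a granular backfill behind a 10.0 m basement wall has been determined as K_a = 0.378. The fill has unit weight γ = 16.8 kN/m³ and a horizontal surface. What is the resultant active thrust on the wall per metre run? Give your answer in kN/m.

P = ½ K_a γ H² = 0.5 × 0.378 × 16.8 × 10.0² = 317.5 kN/m.

318 kN/m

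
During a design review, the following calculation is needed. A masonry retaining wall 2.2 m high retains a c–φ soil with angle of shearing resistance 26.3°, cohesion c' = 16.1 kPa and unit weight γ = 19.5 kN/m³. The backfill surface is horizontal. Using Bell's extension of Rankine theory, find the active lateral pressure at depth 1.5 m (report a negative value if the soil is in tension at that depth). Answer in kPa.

K_a = (1 − sin φ)/(1 + sin φ) = 0.3859.
σ_a = K_a γ z − 2c√K_a = 0.3859×19.5×1.5 − 2×16.1×0.6212 = -8.715 kPa.

-8.72 kPa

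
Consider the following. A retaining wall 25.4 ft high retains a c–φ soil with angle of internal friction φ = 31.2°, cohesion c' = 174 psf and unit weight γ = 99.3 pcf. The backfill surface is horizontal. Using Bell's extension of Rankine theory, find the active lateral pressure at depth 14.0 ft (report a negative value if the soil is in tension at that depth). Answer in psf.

K_a = (1 − sin φ)/(1 + sin φ) = 0.3175.
σ_a = K_a γ z − 2c√K_a = 0.3175×99.3×14.0 − 2×174×0.5635 = 245.3 psf.

245 psf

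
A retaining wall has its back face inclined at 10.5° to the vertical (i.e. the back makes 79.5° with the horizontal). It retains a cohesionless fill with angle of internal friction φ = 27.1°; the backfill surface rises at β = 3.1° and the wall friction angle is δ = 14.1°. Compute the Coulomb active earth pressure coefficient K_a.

0.438

K_a = sin²(α+φ) / [sin²α · sin(α−δ) · (1 + √{sin(φ+δ)sin(φ−β) / (sin(α−δ)sin(α+β))})²].
With α = 79.5°, φ = 27.1°, δ = 14.1°, β = 3.1°: K_a = 0.4376.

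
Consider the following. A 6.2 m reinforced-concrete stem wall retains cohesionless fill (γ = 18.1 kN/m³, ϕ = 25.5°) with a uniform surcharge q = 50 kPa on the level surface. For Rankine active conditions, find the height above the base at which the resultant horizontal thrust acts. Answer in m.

K_a = 0.3981.
Triangular part P₁ = ½K_aγH² = 138.5 at H/3 = 2.067 m; rectangular part P₂ = K_a q H = 123.4 at H/2 = 3.100 m.
ȳ = (P₁·2.067 + P₂·3.100)/(P₁+P₂) = 2.554 m.

2.55 m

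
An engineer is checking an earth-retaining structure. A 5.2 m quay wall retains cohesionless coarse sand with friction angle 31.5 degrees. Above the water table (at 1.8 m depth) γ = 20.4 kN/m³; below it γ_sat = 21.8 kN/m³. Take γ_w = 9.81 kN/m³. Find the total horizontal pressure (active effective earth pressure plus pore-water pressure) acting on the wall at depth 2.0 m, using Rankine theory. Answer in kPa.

K_a = (1 − sin φ)/(1 + sin φ) = 0.3136.
γ' = 21.8 − 9.81 = 11.99 kN/m³.
Effective vertical stress at 2.0 m: σ'_v = 20.4×1.8 + 11.99×0.200 = 39.12 kPa.
σ'_h = K_a σ'_v = 0.3136 × 39.12 = 12.27 kPa; u = γ_w × 0.200 = 1.962 kPa.
Total σ_h = 12.27 + 1.962 = 14.23 kPa.

14.2 kPa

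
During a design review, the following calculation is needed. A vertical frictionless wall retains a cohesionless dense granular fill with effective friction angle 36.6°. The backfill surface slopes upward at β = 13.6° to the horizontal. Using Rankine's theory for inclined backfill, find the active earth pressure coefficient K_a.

0.271

K_a = cos β · (cos β − √(cos²β − cos²φ)) / (cos β + √(cos²β − cos²φ)).
cos β = 0.9720, cos φ = 0.8028, √(cos²β − cos²φ) = 0.5479.
K_a = 0.9720 × (0.9720 − 0.5479)/(0.9720 + 0.5479) = 0.2712.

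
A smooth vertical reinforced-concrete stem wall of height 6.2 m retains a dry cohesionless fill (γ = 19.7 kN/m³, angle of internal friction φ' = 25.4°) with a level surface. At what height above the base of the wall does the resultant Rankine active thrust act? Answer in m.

K_a = 0.3996.
The pressure distribution is triangular, so the resultant acts at H/3 above the base = 6.2/3 = 2.067 m.

2.07 m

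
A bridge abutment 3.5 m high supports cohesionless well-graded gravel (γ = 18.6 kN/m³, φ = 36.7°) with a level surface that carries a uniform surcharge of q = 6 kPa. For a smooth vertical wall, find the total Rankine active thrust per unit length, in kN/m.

34.0 kN/m

K_a = tan²(45° − φ/2) = 0.2519.
Soil triangle: ½ K_a γ H² = 0.5×0.2519×18.6×3.5² = 28.69 kN/m.
Surcharge rectangle: K_a q H = 0.2519×6×3.5 = 5.289 kN/m.
Total = 28.69 + 5.289 = 33.98 kN/m.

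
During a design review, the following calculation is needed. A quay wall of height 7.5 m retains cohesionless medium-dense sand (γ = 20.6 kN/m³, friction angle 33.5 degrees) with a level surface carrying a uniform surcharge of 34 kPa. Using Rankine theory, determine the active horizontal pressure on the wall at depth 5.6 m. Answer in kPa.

43.1 kPa

K_a = (1 − sin φ)/(1 + sin φ) = 0.2887.
σ_v = γz + q = 20.6 × 5.6 + 34 = 149.4 kPa.
σ_h = K_a σ_v = 0.2887 × 149.4 = 43.12 kPa.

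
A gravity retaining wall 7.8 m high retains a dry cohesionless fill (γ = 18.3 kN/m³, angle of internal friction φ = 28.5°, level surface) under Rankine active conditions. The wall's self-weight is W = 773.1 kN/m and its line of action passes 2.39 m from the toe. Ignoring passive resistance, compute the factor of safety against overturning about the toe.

3.61

K_a = tan²(45° − 28.5°/2) = 0.3540.
P_a = ½K_aγH² = 0.5×0.3540×18.3×7.8² = 197.0 kN/m, acting at H/3 = 2.600 m above the base.
Overturning moment M_o = P_a × H/3 = 197.0 × 2.600 = 512.3.
Resisting moment M_r = W × 2.39 = 773.1 × 2.39 = 1848.
FS_overturning = M_r/M_o = 1848/512.3 = 3.607.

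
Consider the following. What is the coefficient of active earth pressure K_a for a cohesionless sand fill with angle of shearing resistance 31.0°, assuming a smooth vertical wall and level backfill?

K_a = (1 − sin φ)/(1 + sin φ) = (1 − sin 31.0°)/(1 + sin 31.0°) = 0.3201.

0.320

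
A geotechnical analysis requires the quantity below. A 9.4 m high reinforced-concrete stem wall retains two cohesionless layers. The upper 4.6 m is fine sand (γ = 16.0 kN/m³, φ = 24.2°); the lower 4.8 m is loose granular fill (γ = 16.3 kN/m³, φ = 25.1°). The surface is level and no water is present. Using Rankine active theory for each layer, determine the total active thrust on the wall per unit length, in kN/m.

290 kN/m

K_a1 = tan²(45°−24.2°/2) = 0.4185; K_a2 = tan²(45°−25.1°/2) = 0.4043.
Layer 1: σ at base = K_a1 γ₁ h₁ = 30.80 kPa; P₁ = ½×30.80×4.6 = 70.85.
Layer 2: σ_v at top = γ₁h₁ = 73.60; σ_h top = K_a2×73.60 = 29.76; σ_h base = K_a2×(73.60+16.3×4.8) = 61.39.
P₂ = ½(29.76+61.39)×4.8 = 218.7. Total P_a = 70.85+218.7 = 289.6 kN/m.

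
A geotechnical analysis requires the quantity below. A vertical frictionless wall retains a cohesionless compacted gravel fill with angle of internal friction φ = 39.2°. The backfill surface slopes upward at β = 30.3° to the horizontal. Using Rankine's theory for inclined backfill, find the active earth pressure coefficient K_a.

K_a = cos β · (cos β − √(cos²β − cos²φ)) / (cos β + √(cos²β − cos²φ)).
cos β = 0.8634, cos φ = 0.7749, √(cos²β − cos²φ) = 0.3807.
K_a = 0.8634 × (0.8634 − 0.3807)/(0.8634 + 0.3807) = 0.3350.

0.335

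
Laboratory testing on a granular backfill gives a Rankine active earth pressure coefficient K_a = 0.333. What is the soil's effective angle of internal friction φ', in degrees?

30.0°

K_a = tan²(45° − φ/2) ⇒ 45° − φ/2 = arctan(√0.333) = 29.99°.
φ = 2(45° − 29.99°) = 30.02°.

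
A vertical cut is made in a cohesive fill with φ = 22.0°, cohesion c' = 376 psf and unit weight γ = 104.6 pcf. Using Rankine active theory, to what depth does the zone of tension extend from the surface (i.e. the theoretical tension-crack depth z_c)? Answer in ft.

10.7 ft

K_a = tan²(45° − 22.0°/2) = 0.4550; √K_a = 0.6745.
The active pressure is zero where K_a γ z = 2c√K_a, so z_c = 2c/(γ√K_a) = 2×376/(104.6×0.6745) = 10.66 ft.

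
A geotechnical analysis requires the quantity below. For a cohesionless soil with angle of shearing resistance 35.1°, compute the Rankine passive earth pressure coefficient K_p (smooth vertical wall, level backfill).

3.71

K_p = (1 + sin φ)/(1 − sin φ) = tan²(45° + 35.1°/2) = 3.706.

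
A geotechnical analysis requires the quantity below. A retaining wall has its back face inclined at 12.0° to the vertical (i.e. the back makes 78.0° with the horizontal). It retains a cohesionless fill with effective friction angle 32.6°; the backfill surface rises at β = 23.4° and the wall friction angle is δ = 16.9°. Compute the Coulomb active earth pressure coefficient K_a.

K_a = sin²(α+φ) / [sin²α · sin(α−δ) · (1 + √{sin(φ+δ)sin(φ−β) / (sin(α−δ)sin(α+β))})²].
With α = 78.0°, φ = 32.6°, δ = 16.9°, β = 23.4°: K_a = 0.5522.

0.552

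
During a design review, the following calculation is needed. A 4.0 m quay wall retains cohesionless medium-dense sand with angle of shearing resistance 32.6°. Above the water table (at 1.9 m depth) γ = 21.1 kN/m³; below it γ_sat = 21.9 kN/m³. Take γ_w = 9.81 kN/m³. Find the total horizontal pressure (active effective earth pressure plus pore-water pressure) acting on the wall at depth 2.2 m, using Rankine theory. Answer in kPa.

16.0 kPa

K_a = (1 − sin φ)/(1 + sin φ) = 0.2997.
γ' = 21.9 − 9.81 = 12.09 kN/m³.
Effective vertical stress at 2.2 m: σ'_v = 21.1×1.9 + 12.09×0.300 = 43.72 kPa.
σ'_h = K_a σ'_v = 0.2997 × 43.72 = 13.10 kPa; u = γ_w × 0.300 = 2.943 kPa.
Total σ_h = 13.10 + 2.943 = 16.05 kPa.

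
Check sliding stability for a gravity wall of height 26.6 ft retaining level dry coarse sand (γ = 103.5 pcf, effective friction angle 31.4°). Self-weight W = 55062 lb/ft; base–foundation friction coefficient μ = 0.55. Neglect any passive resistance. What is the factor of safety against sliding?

K_a = tan²(45° − 31.4°/2) = 0.3149.
P_a = ½K_aγH² = 0.5×0.3149×103.5×26.6² = 11530 lb/ft, acting at H/3 = 8.867 ft above the base.
FS_sliding = μW / P_a = 0.55×55062 / 11530 = 2.626.

2.63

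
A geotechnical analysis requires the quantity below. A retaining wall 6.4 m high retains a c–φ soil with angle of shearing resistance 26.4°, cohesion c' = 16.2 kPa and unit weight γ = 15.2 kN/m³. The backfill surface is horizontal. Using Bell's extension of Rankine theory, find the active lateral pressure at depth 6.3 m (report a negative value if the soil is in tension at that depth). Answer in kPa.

K_a = (1 − sin φ)/(1 + sin φ) = 0.3844.
σ_a = K_a γ z − 2c√K_a = 0.3844×15.2×6.3 − 2×16.2×0.6200 = 16.72 kPa.

16.7 kPa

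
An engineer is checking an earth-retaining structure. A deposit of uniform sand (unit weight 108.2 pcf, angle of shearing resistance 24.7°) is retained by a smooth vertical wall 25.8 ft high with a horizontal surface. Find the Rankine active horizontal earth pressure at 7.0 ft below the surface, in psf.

311 psf

K_a = (1 − sin φ)/(1 + sin φ) = 0.4106.
σ_h = K_a γ z = 0.4106 × 108.2 × 7.0 = 311.0 psf.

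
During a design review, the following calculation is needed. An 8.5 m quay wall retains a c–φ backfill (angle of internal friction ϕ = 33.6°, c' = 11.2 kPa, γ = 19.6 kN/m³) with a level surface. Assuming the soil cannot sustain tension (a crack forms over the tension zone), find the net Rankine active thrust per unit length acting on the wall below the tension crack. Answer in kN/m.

114 kN/m

K_a = 0.2875; √K_a = 0.5362.
Tension-crack depth z_c = 2c/(γ√K_a) = 2×11.2/(19.6×0.5362) = 2.131 m.
σ_a at base = K_a γ H − 2c√K_a = 0.2875×19.6×8.5 − 2×11.2×0.5362 = 35.89 kPa.
P_a = ½ × 35.89 × (H − z_c) = 0.5×35.89×6.369 = 114.3 kN/m.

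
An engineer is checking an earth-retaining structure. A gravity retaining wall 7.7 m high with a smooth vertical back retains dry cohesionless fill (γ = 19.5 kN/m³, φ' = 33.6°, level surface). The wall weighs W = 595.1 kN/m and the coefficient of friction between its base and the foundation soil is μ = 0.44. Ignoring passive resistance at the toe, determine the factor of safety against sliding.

K_a = tan²(45° − 33.6°/2) = 0.2875.
P_a = ½K_aγH² = 0.5×0.2875×19.5×7.7² = 166.2 kN/m, acting at H/3 = 2.567 m above the base.
FS_sliding = μW / P_a = 0.44×595.1 / 166.2 = 1.575.

1.58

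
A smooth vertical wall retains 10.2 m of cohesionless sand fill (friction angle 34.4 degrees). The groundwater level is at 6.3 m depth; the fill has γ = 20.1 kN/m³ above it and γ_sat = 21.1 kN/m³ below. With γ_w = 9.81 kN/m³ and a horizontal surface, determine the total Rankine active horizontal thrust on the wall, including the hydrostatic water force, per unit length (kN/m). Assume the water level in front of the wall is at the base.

347 kN/m

K_a = tan²(45° − φ/2) = 0.2780.
γ' = 21.1 − 9.81 = 11.29 kN/m³. Depth below WT = 3.9 m.
σ'_h at WT = K_a γ d_w = 35.20 kPa; at base = 35.20 + K_a γ' × 3.9 = 47.44 kPa.
P₁ (0–6.3 m) = ½×35.20×6.3 = 110.9. P₂ (6.3–10.2 m) = ½(35.20+47.44)×3.9 = 161.2.
P_w = ½ γ_w h₂² = 0.5×9.81×3.9² = 74.61. Total = 110.9+161.2+74.61 = 346.6 kN/m.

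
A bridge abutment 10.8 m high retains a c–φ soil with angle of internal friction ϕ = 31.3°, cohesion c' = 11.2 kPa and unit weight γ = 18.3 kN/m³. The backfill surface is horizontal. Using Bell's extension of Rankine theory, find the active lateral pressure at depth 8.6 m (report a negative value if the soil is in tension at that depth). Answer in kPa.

37.2 kPa

K_a = (1 − sin φ)/(1 + sin φ) = 0.3162.
σ_a = K_a γ z − 2c√K_a = 0.3162×18.3×8.6 − 2×11.2×0.5623 = 37.17 kPa.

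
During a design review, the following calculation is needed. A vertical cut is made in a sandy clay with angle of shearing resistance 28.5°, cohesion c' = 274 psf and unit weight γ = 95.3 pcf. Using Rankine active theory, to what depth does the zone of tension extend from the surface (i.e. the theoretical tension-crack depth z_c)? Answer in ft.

K_a = tan²(45° − 28.5°/2) = 0.3540; √K_a = 0.5949.
The active pressure is zero where K_a γ z = 2c√K_a, so z_c = 2c/(γ√K_a) = 2×274/(95.3×0.5949) = 9.665 ft.

9.67 ft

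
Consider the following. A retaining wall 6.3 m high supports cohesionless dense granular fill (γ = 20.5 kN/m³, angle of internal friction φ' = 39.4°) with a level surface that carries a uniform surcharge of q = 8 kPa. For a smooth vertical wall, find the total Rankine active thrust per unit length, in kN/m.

102 kN/m

K_a = tan²(45° − φ/2) = 0.2234.
Soil triangle: ½ K_a γ H² = 0.5×0.2234×20.5×6.3² = 90.90 kN/m.
Surcharge rectangle: K_a q H = 0.2234×8×6.3 = 11.26 kN/m.
Total = 90.90 + 11.26 = 102.2 kN/m.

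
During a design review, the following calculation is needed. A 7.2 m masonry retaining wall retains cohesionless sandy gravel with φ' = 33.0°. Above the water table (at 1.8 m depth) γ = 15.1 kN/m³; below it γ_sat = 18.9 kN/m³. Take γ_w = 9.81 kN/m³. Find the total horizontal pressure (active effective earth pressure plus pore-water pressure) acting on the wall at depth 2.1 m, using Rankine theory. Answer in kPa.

K_a = (1 − sin φ)/(1 + sin φ) = 0.2948.
γ' = 18.9 − 9.81 = 9.090 kN/m³.
Effective vertical stress at 2.1 m: σ'_v = 15.1×1.8 + 9.090×0.300 = 29.91 kPa.
σ'_h = K_a σ'_v = 0.2948 × 29.91 = 8.817 kPa; u = γ_w × 0.300 = 2.943 kPa.
Total σ_h = 8.817 + 2.943 = 11.76 kPa.

11.8 kPa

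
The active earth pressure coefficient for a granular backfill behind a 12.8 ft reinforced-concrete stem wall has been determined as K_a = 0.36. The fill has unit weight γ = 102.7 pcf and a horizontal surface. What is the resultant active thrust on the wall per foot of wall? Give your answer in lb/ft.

3030 lb/ft

P = ½ K_a γ H² = 0.5 × 0.36 × 102.7 × 12.8² = 3029 lb/ft.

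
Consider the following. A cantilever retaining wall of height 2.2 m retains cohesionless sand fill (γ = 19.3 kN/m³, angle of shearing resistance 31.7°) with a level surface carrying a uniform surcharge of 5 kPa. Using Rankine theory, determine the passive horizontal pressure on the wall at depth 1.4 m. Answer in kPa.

103 kPa

K_p = (1 + sin φ)/(1 − sin φ) = 3.215.
σ_v = γz + q = 19.3 × 1.4 + 5 = 32.02 kPa.
σ_h = K_p σ_v = 3.215 × 32.02 = 102.9 kPa.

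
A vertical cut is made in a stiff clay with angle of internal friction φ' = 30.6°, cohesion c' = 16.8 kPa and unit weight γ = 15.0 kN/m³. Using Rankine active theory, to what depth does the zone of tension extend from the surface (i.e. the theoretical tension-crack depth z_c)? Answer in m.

3.93 m

K_a = tan²(45° − 30.6°/2) = 0.3253; √K_a = 0.5704.
The active pressure is zero where K_a γ z = 2c√K_a, so z_c = 2c/(γ√K_a) = 2×16.8/(15.0×0.5704) = 3.927 m.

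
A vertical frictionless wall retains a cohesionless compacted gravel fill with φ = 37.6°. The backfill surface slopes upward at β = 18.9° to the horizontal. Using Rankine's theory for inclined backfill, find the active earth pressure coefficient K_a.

K_a = cos β · (cos β − √(cos²β − cos²φ)) / (cos β + √(cos²β − cos²φ)).
cos β = 0.9461, cos φ = 0.7923, √(cos²β − cos²φ) = 0.5171.
K_a = 0.9461 × (0.9461 − 0.5171)/(0.9461 + 0.5171) = 0.2774.

0.277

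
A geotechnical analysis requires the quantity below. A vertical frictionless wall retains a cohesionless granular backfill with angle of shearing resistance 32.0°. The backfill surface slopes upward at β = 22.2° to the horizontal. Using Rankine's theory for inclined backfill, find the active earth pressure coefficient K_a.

K_a = cos β · (cos β − √(cos²β − cos²φ)) / (cos β + √(cos²β − cos²φ)).
cos β = 0.9259, cos φ = 0.8480, √(cos²β − cos²φ) = 0.3716.
K_a = 0.9259 × (0.9259 − 0.3716)/(0.9259 + 0.3716) = 0.3956.

0.396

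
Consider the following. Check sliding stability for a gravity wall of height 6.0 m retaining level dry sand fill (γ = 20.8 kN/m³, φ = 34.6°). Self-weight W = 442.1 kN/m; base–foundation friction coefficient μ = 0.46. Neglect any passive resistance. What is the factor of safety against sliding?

K_a = tan²(45° − 34.6°/2) = 0.2756.
P_a = ½K_aγH² = 0.5×0.2756×20.8×6.0² = 103.2 kN/m, acting at H/3 = 2.000 m above the base.
FS_sliding = μW / P_a = 0.46×442.1 / 103.2 = 1.971.

1.97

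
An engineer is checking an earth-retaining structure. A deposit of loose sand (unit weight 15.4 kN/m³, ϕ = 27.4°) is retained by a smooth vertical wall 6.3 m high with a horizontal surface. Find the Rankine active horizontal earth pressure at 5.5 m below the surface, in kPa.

K_a = (1 − sin φ)/(1 + sin φ) = 0.3697.
σ_h = K_a γ z = 0.3697 × 15.4 × 5.5 = 31.31 kPa.

31.3 kPa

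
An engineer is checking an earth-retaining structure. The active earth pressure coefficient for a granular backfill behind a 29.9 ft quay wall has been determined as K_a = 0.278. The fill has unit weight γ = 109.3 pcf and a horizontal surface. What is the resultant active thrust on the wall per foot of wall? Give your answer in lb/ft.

P = ½ K_a γ H² = 0.5 × 0.278 × 109.3 × 29.9² = 13580 lb/ft.

13600 lb/ft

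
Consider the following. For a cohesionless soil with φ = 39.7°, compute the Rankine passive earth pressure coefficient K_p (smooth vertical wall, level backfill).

4.54

K_p = (1 + sin φ)/(1 − sin φ) = tan²(45° + 39.7°/2) = 4.537.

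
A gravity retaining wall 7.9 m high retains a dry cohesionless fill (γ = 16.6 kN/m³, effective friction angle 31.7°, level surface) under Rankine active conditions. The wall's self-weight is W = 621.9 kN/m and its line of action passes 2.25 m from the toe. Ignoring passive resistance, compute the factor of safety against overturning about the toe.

K_a = tan²(45° − 31.7°/2) = 0.3111.
P_a = ½K_aγH² = 0.5×0.3111×16.6×7.9² = 161.1 kN/m, acting at H/3 = 2.633 m above the base.
Overturning moment M_o = P_a × H/3 = 161.1 × 2.633 = 424.3.
Resisting moment M_r = W × 2.25 = 621.9 × 2.25 = 1399.
FS_overturning = M_r/M_o = 1399/424.3 = 3.298.

3.30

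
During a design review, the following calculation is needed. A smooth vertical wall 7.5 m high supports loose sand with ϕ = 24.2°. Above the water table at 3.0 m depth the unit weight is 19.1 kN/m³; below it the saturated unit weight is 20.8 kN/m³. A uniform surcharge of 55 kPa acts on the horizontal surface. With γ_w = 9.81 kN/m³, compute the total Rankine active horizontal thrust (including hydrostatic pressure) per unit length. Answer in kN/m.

K_a = tan²(45° − φ/2) = 0.4185.
γ' = 20.8 − 9.81 = 10.99 kN/m³. h₂ = H − d_w = 4.5 m.
σ'_h: at surface K_a·q = 23.02; at WT K_a(q+γd_w) = 47.00; at base K_a(q+γd_w+γ'h₂) = 67.70 kPa.
P₁ = ½(23.02+47.00)×3.0 = 105.0; P₂ = ½(47.00+67.70)×4.5 = 258.1; P_w = ½γ_w h₂² = 99.33.
Total = 105.0+258.1+99.33 = 462.4 kN/m.

462 kN/m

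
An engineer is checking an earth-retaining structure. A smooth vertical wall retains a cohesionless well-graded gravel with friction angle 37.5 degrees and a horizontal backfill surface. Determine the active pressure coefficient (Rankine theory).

K_a = tan²(45° − φ/2) = tan²(26.25°) = 0.2432.

0.243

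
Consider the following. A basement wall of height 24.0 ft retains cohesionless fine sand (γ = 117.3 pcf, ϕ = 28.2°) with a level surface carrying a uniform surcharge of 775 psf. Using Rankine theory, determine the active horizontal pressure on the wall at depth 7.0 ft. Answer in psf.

K_a = (1 − sin φ)/(1 + sin φ) = 0.3582.
σ_v = γz + q = 117.3 × 7.0 + 775 = 1596 psf.
σ_h = K_a σ_v = 0.3582 × 1596 = 571.7 psf.

572 psf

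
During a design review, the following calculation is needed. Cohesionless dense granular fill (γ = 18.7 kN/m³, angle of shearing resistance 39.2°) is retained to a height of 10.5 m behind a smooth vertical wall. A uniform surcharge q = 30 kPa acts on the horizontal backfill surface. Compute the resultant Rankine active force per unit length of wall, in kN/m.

303 kN/m

K_a = tan²(45° − φ/2) = 0.2255.
Soil triangle: ½ K_a γ H² = 0.5×0.2255×18.7×10.5² = 232.4 kN/m.
Surcharge rectangle: K_a q H = 0.2255×30×10.5 = 71.02 kN/m.
Total = 232.4 + 71.02 = 303.4 kN/m.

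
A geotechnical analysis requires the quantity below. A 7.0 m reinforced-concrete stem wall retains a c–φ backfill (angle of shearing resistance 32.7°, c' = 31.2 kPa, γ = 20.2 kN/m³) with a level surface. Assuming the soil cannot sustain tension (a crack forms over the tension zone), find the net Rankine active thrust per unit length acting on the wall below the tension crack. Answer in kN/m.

5.46 kN/m

K_a = 0.2985; √K_a = 0.5464.
Tension-crack depth z_c = 2c/(γ√K_a) = 2×31.2/(20.2×0.5464) = 5.654 m.
σ_a at base = K_a γ H − 2c√K_a = 0.2985×20.2×7.0 − 2×31.2×0.5464 = 8.115 kPa.
P_a = ½ × 8.115 × (H − z_c) = 0.5×8.115×1.346 = 5.461 kN/m.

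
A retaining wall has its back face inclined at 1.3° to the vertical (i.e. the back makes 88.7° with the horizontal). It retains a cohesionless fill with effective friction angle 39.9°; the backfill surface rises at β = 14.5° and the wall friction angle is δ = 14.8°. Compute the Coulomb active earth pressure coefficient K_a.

K_a = sin²(α+φ) / [sin²α · sin(α−δ) · (1 + √{sin(φ+δ)sin(φ−β) / (sin(α−δ)sin(α+β))})²].
With α = 88.7°, φ = 39.9°, δ = 14.8°, β = 14.5°: K_a = 0.2448.

0.245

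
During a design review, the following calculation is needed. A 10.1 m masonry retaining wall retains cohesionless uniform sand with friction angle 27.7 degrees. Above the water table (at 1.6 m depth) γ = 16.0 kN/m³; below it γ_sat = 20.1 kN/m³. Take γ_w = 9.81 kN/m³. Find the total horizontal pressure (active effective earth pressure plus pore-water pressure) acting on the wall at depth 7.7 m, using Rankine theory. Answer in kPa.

92.1 kPa

K_a = (1 − sin φ)/(1 + sin φ) = 0.3653.
γ' = 20.1 − 9.81 = 10.29 kN/m³.
Effective vertical stress at 7.7 m: σ'_v = 16.0×1.6 + 10.29×6.10 = 88.37 kPa.
σ'_h = K_a σ'_v = 0.3653 × 88.37 = 32.28 kPa; u = γ_w × 6.10 = 59.84 kPa.
Total σ_h = 32.28 + 59.84 = 92.13 kPa.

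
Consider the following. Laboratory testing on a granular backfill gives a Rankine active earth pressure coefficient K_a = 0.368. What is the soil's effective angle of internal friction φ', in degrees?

K_a = tan²(45° − φ/2) ⇒ 45° − φ/2 = arctan(√0.368) = 31.24°.
φ = 2(45° − 31.24°) = 27.52°.

27.5°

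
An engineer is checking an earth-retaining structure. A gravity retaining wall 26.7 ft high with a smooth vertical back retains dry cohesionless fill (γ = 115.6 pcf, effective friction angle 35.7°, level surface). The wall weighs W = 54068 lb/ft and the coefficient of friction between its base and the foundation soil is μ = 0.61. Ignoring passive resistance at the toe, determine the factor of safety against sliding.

K_a = tan²(45° − 35.7°/2) = 0.2630.
P_a = ½K_aγH² = 0.5×0.2630×115.6×26.7² = 10840 lb/ft, acting at H/3 = 8.900 ft above the base.
FS_sliding = μW / P_a = 0.61×54068 / 10840 = 3.044.

3.04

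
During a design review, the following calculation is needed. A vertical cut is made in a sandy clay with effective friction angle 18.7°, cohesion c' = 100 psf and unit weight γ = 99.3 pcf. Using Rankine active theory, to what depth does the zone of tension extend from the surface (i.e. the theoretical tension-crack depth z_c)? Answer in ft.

K_a = tan²(45° − 18.7°/2) = 0.5144; √K_a = 0.7173.
The active pressure is zero where K_a γ z = 2c√K_a, so z_c = 2c/(γ√K_a) = 2×100/(99.3×0.7173) = 2.808 ft.

2.81 ft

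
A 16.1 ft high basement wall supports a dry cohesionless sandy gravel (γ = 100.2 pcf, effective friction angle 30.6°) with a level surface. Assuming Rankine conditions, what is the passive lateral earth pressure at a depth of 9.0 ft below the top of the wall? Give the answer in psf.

K_p = (1 + sin φ)/(1 − sin φ) = 3.074.
σ_h = K_p γ z = 3.074 × 100.2 × 9.0 = 2772 psf.

2770 psf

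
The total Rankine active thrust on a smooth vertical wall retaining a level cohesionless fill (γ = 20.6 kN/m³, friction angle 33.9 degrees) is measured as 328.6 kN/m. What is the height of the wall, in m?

10.6 m

K_a = 0.2839. P_a = ½ K_a γ H² ⇒ H = √(2P_a/(K_a γ)).
H = √(2×328.6/(0.2839×20.6)) = 10.60 m.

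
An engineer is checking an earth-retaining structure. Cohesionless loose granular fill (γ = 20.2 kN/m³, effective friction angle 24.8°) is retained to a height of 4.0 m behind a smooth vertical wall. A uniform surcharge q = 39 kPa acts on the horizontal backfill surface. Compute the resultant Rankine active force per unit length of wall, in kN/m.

130 kN/m

K_a = tan²(45° − φ/2) = 0.4090.
Soil triangle: ½ K_a γ H² = 0.5×0.4090×20.2×4.0² = 66.09 kN/m.
Surcharge rectangle: K_a q H = 0.4090×39×4.0 = 63.80 kN/m.
Total = 66.09 + 63.80 = 129.9 kN/m.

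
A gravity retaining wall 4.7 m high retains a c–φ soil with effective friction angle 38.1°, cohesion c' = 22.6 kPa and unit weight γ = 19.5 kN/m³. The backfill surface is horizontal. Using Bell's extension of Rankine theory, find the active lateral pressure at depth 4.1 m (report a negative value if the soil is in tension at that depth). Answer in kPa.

K_a = (1 − sin φ)/(1 + sin φ) = 0.2368.
σ_a = K_a γ z − 2c√K_a = 0.2368×19.5×4.1 − 2×22.6×0.4867 = -3.062 kPa.

-3.06 kPa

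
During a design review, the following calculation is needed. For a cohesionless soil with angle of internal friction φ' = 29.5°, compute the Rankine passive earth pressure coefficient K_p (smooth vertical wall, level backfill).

K_p = (1 + sin φ)/(1 − sin φ) = tan²(45° + 29.5°/2) = 2.940.

2.94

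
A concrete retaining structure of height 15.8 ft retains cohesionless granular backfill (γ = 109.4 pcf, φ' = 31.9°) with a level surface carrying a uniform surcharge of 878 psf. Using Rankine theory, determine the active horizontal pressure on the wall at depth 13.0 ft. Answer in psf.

710 psf

K_a = (1 − sin φ)/(1 + sin φ) = 0.3085.
σ_v = γz + q = 109.4 × 13.0 + 878 = 2300 psf.
σ_h = K_a σ_v = 0.3085 × 2300 = 709.7 psf.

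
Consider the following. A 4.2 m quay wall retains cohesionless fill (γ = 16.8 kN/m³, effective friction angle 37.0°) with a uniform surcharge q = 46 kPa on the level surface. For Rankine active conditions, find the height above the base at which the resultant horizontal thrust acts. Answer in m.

1.80 m

K_a = 0.2486.
Triangular part P₁ = ½K_aγH² = 36.83 at H/3 = 1.400 m; rectangular part P₂ = K_a q H = 48.03 at H/2 = 2.100 m.
ȳ = (P₁·1.400 + P₂·2.100)/(P₁+P₂) = 1.796 m.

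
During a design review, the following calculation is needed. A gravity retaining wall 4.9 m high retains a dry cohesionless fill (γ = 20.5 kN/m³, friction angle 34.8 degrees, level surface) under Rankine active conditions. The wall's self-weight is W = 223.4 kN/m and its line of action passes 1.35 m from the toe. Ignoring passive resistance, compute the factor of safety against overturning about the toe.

K_a = tan²(45° − 34.8°/2) = 0.2733.
P_a = ½K_aγH² = 0.5×0.2733×20.5×4.9² = 67.26 kN/m, acting at H/3 = 1.633 m above the base.
Overturning moment M_o = P_a × H/3 = 67.26 × 1.633 = 109.9.
Resisting moment M_r = W × 1.35 = 223.4 × 1.35 = 301.6.
FS_overturning = M_r/M_o = 301.6/109.9 = 2.745.

2.75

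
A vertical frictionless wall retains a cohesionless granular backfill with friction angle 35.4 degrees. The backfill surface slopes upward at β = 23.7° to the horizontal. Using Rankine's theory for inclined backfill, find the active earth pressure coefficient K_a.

0.342

K_a = cos β · (cos β − √(cos²β − cos²φ)) / (cos β + √(cos²β − cos²φ)).
cos β = 0.9157, cos φ = 0.8151, √(cos²β − cos²φ) = 0.4171.
K_a = 0.9157 × (0.9157 − 0.4171)/(0.9157 + 0.4171) = 0.3425.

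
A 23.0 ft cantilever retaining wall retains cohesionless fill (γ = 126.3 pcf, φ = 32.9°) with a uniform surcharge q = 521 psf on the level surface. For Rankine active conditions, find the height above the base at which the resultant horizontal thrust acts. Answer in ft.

8.68 ft

K_a = 0.2960.
Triangular part P₁ = ½K_aγH² = 9889 at H/3 = 7.667 ft; rectangular part P₂ = K_a q H = 3547 at H/2 = 11.50 ft.
ȳ = (P₁·7.667 + P₂·11.50)/(P₁+P₂) = 8.679 ft.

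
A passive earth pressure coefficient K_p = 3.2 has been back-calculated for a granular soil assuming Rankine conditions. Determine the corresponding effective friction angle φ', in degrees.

31.6°

K_p = (1+sin φ)/(1−sin φ) ⇒ sin φ = (K_p − 1)/(K_p + 1) = 0.5238.
φ = arcsin(0.5238) = 31.59°.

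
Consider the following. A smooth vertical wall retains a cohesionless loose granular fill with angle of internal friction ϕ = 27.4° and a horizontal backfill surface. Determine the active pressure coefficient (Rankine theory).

0.370

K_a = (1 − sin φ)/(1 + sin φ) = (1 − sin 27.4°)/(1 + sin 27.4°) = 0.3697.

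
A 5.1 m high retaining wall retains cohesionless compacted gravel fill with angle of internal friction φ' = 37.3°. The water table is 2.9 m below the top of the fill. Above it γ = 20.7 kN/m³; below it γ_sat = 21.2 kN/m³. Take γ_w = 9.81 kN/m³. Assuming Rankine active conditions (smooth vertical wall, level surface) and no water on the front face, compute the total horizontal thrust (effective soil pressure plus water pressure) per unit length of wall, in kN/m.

K_a = tan²(45° − φ/2) = 0.2453.
γ' = 21.2 − 9.81 = 11.39 kN/m³. Depth below WT = 2.2 m.
σ'_h at WT = K_a γ d_w = 14.73 kPa; at base = 14.73 + K_a γ' × 2.2 = 20.88 kPa.
P₁ (0–2.9 m) = ½×14.73×2.9 = 21.36. P₂ (2.9–5.1 m) = ½(14.73+20.88)×2.2 = 39.16.
P_w = ½ γ_w h₂² = 0.5×9.81×2.2² = 23.74. Total = 21.36+39.16+23.74 = 84.26 kN/m.

84.3 kN/m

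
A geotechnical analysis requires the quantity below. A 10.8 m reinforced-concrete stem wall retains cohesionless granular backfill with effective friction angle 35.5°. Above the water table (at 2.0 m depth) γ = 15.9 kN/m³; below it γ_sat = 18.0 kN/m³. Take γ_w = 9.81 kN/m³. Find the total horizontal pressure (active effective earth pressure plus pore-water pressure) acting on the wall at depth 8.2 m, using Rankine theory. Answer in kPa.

82.7 kPa

K_a = (1 − sin φ)/(1 + sin φ) = 0.2653.
γ' = 18.0 − 9.81 = 8.190 kN/m³.
Effective vertical stress at 8.2 m: σ'_v = 15.9×2.0 + 8.190×6.20 = 82.58 kPa.
σ'_h = K_a σ'_v = 0.2653 × 82.58 = 21.90 kPa; u = γ_w × 6.20 = 60.82 kPa.
Total σ_h = 21.90 + 60.82 = 82.73 kPa.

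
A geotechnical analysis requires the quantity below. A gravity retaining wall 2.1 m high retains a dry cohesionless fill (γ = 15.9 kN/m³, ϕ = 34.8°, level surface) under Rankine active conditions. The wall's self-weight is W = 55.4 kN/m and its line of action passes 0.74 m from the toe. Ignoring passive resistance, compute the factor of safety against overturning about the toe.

K_a = tan²(45° − 34.8°/2) = 0.2733.
P_a = ½K_aγH² = 0.5×0.2733×15.9×2.1² = 9.582 kN/m, acting at H/3 = 0.7000 m above the base.
Overturning moment M_o = P_a × H/3 = 9.582 × 0.7000 = 6.707.
Resisting moment M_r = W × 0.74 = 55.4 × 0.74 = 41.00.
FS_overturning = M_r/M_o = 41.00/6.707 = 6.112.

6.11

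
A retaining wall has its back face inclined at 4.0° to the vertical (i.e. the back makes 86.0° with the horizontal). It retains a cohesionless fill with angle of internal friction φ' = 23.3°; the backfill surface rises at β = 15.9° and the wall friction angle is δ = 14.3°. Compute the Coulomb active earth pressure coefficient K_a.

K_a = sin²(α+φ) / [sin²α · sin(α−δ) · (1 + √{sin(φ+δ)sin(φ−β) / (sin(α−δ)sin(α+β))})²].
With α = 86.0°, φ = 23.3°, δ = 14.3°, β = 15.9°: K_a = 0.5658.

0.566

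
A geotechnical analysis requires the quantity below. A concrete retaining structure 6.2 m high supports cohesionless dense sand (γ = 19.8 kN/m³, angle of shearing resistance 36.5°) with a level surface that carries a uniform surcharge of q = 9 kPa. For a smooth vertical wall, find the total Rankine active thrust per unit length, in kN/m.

111 kN/m

K_a = tan²(45° − φ/2) = 0.2541.
Soil triangle: ½ K_a γ H² = 0.5×0.2541×19.8×6.2² = 96.68 kN/m.
Surcharge rectangle: K_a q H = 0.2541×9×6.2 = 14.18 kN/m.
Total = 96.68 + 14.18 = 110.9 kN/m.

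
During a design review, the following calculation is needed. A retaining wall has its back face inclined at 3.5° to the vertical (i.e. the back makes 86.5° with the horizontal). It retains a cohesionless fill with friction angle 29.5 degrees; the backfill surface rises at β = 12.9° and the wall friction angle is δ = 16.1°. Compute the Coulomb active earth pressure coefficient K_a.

K_a = sin²(α+φ) / [sin²α · sin(α−δ) · (1 + √{sin(φ+δ)sin(φ−β) / (sin(α−δ)sin(α+β))})²].
With α = 86.5°, φ = 29.5°, δ = 16.1°, β = 12.9°: K_a = 0.3991.

0.399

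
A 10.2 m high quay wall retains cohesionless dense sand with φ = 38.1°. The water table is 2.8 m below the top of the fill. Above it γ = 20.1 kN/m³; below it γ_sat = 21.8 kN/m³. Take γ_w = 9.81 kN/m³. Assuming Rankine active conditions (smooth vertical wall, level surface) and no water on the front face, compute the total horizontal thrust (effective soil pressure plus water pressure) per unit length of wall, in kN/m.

464 kN/m

K_a = tan²(45° − φ/2) = 0.2368.
γ' = 21.8 − 9.81 = 11.99 kN/m³. Depth below WT = 7.4 m.
σ'_h at WT = K_a γ d_w = 13.33 kPa; at base = 13.33 + K_a γ' × 7.4 = 34.34 kPa.
P₁ (0–2.8 m) = ½×13.33×2.8 = 18.66. P₂ (2.8–10.2 m) = ½(13.33+34.34)×7.4 = 176.4.
P_w = ½ γ_w h₂² = 0.5×9.81×7.4² = 268.6. Total = 18.66+176.4+268.6 = 463.6 kN/m.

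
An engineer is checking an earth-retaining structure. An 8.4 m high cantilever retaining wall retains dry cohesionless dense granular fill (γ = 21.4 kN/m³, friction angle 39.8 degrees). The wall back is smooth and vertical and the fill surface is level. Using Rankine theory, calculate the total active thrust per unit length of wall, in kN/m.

166 kN/m

K_a = tan²(45° − φ/2) = 0.2194.
P_a = ½ K_a γ H² = 0.5 × 0.2194 × 21.4 × 8.4² = 165.7 kN/m.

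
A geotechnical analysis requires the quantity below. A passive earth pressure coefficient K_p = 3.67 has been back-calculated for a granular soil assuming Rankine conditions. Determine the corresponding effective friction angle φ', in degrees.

34.9°

K_p = (1+sin φ)/(1−sin φ) ⇒ sin φ = (K_p − 1)/(K_p + 1) = 0.5717.
φ = arcsin(0.5717) = 34.87°.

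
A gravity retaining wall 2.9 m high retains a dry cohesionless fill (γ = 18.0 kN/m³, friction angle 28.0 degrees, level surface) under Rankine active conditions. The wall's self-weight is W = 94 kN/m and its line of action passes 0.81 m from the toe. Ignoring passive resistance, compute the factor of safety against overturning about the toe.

K_a = tan²(45° − 28.0°/2) = 0.3610.
P_a = ½K_aγH² = 0.5×0.3610×18.0×2.9² = 27.33 kN/m, acting at H/3 = 0.9667 m above the base.
Overturning moment M_o = P_a × H/3 = 27.33 × 0.9667 = 26.42.
Resisting moment M_r = W × 0.81 = 94 × 0.81 = 76.14.
FS_overturning = M_r/M_o = 76.14/26.42 = 2.882.

2.88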